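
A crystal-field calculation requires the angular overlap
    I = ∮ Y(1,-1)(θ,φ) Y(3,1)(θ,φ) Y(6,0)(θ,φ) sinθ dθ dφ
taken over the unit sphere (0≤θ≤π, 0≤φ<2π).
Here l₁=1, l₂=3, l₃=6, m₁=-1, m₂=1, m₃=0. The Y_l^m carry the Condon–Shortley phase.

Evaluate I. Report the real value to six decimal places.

triangle: need 2≤l₃≤4, have 6; I=0

0.000000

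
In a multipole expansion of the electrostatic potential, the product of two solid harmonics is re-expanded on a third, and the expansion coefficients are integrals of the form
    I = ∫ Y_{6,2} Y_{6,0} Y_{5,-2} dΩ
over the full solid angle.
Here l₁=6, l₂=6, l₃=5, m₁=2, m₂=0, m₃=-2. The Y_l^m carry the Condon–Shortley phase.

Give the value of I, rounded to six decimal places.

0.000000

l₁+l₂+l₃=17 is odd: 3j(l;000)=0 ⇒ I=0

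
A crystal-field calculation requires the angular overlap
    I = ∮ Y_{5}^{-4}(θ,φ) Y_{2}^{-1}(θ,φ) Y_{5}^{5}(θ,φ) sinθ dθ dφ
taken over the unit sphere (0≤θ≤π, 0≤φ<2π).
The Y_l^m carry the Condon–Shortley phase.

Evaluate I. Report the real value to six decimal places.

m-sum 0 ✓  L=12 even ✓  3≤5≤7 ✓
Π(2lᵢ+1) = 11×5×11 = 605
triangle coeff Δ(5,2,5) = 1/38610
Σ_t [0,2]: t=0:+1/2880 t=1:−1/576 t=2:+1/2880 = -1/960
(3j)²=10/429 [(5 2 5; 0 0 0)], sign=+1
Σ_t [1,1]: t=1:−1/80640 = -1/80640
(3j)²=9/286 [(5 2 5; -4 -1 5)], sign=-1
⇒ 4πI² = 75/169
I = (-1)√(75/169/(4π)) = -0.18792404

-0.187924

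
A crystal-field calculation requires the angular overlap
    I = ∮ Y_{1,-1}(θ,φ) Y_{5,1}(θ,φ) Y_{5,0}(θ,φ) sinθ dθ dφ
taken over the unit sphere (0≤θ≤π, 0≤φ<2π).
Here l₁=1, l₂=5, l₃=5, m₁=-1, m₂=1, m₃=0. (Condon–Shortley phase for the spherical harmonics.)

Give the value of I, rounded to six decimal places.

l₁+l₂+l₃=11 is odd: 3j(l;000)=0 ⇒ I=0

0.000000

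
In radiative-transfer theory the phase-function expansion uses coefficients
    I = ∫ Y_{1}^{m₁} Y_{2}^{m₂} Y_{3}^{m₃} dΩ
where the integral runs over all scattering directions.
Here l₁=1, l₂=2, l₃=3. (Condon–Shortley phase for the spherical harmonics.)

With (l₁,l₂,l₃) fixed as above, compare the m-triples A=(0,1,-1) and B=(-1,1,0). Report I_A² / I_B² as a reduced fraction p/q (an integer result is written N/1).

8/3

l's match ⇒ only the (l;m) 3-j factors differ between A and B.
A: triangle coeff Δ(1,2,3) = 1/105; Σ_t [0,0]: t=0:+1/6 = 1/6; (3j)²=8/105 [(1 2 3; 0 1 -1)], sign=+1
B: triangle coeff Δ(1,2,3) = 1/105; Σ_t [0,0]: t=0:+1/12 = 1/12; (3j)²=1/35 [(1 2 3; -1 1 0)], sign=-1
I_A²/I_B² = (8/105)/(1/35) = 8/3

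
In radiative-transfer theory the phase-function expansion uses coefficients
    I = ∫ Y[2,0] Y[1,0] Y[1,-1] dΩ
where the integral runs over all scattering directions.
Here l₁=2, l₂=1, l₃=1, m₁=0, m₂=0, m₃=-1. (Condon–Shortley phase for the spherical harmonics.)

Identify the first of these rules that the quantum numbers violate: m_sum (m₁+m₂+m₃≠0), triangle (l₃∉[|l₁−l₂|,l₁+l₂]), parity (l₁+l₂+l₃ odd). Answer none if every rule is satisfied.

m_sum

m₁+m₂+m₃ = 0 + 0 − 1 = -1  ✗
triangle: |2−1|=1 ≤ l₃=1 ≤ 2+1=3
parity: l₁+l₂+l₃ = 4 is even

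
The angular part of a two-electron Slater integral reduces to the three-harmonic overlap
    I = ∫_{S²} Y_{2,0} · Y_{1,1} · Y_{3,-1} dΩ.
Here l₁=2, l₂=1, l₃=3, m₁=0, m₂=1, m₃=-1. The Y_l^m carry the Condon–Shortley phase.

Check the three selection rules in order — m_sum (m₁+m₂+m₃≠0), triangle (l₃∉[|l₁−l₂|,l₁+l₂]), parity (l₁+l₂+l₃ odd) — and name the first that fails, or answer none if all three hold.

Σmᵢ = 0  ✓
l₃∈[|l₁−l₂|,l₁+l₂]=[1,3], have l₃=3  ✓
Σlᵢ = 6 ⇒ even  ✓

none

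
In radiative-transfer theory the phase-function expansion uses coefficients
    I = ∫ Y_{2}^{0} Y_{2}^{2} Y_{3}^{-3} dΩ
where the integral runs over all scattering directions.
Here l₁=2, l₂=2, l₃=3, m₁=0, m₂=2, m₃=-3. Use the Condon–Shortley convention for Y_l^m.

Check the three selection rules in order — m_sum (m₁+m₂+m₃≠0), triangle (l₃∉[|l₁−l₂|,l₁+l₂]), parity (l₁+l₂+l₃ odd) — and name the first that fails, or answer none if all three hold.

Σmᵢ = -1  ✗
l₃∈[|l₁−l₂|,l₁+l₂]=[0,4], have l₃=3
Σlᵢ = 7 ⇒ odd

m_sum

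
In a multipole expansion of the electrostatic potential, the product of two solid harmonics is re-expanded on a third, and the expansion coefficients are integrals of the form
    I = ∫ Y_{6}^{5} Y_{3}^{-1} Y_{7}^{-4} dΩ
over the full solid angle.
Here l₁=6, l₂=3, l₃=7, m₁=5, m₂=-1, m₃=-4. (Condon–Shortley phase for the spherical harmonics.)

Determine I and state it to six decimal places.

Rules hold: Σm=0, L=16 even, 3≤7≤9.
N = 13·7·15 = 1365
Δ = 2!·10!·4!/17! = 1/2042040
Racah Σ t=0..2: t=0:+1/207360 t=1:−1/57600 t=2:+1/207360 = -1/129600
⇒ 3j(6 3 7; 0 0 0)² = 168/12155, sgn +1
Racah Σ t=0..1: t=0:+1/2903040 t=1:−1/21772800 = 13/43545600
⇒ 3j(6 3 7; 5 -1 -4)² = 143/7140, sgn -1
4πI² = N·(3j₀)²·(3jₘ)² = 546/1445
I = -1·√(0.377855/4π) = -0.17340334

-0.173403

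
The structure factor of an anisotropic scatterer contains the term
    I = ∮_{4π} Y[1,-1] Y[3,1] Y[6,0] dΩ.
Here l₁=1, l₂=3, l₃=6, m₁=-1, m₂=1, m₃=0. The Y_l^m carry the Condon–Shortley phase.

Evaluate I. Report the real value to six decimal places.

triangle: need 2≤l₃≤4, have 6; I=0

0.000000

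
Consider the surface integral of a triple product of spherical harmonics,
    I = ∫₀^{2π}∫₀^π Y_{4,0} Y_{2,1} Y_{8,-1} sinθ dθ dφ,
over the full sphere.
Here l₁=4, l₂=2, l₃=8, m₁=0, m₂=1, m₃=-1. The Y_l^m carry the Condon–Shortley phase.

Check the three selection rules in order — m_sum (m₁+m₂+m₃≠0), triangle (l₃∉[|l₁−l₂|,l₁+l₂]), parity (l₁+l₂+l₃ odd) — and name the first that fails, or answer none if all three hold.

Σmᵢ = 0  ✓
l₃∈[|l₁−l₂|,l₁+l₂]=[2,6], have l₃=8  ✗
Σlᵢ = 14 ⇒ even

triangle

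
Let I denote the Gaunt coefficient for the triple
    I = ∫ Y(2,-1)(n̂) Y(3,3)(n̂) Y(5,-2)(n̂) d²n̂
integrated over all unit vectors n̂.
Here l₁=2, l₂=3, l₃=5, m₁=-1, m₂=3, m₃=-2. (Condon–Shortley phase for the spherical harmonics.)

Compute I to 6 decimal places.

0.063396

Rules hold: Σm=0, L=10 even, 1≤5≤5.
N = 5·7·11 = 385
Δ = 0!·4!·6!/11! = 1/2310
Racah Σ t=0..0: t=0:+1/144 = 1/144
⇒ 3j(2 3 5; 0 0 0)² = 10/231, sgn -1
Racah Σ t=0..0: t=0:+1/4320 = 1/4320
⇒ 3j(2 3 5; -1 3 -2)² = 1/330, sgn -1
4πI² = N·(3j₀)²·(3jₘ)² = 5/99
I = +1·√(0.0505051/4π) = 0.06339609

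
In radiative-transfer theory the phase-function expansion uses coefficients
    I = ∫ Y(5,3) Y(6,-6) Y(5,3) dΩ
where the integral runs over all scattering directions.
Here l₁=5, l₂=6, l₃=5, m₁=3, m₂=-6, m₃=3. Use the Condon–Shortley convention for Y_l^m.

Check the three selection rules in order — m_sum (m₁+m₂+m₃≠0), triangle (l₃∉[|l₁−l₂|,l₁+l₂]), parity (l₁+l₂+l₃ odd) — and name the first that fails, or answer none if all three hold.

azimuthal sum: 3 − 6 + 3 = 0  ✓
1 ≤ 5 ≤ 11 (triangle on l)  ✓
L = 5 + 6 + 5 = 16 (even)  ✓

none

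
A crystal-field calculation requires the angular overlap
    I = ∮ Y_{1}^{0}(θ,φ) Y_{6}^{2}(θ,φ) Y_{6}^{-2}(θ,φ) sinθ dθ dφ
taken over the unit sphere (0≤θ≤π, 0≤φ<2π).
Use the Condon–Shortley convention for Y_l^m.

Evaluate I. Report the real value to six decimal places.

l₁+l₂+l₃=13 is odd: 3j(l;000)=0 ⇒ I=0

0.000000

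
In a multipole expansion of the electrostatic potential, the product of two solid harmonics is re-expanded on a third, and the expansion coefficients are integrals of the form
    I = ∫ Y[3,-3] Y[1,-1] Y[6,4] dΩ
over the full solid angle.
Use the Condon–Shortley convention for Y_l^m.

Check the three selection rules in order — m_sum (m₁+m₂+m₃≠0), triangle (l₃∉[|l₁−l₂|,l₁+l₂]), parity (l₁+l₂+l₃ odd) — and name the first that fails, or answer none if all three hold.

triangle

azimuthal sum: -3 − 1 + 4 = 0  ✓
2 ≤ 6 ≤ 4 (triangle on l)  ✗
L = 3 + 1 + 6 = 10 (even)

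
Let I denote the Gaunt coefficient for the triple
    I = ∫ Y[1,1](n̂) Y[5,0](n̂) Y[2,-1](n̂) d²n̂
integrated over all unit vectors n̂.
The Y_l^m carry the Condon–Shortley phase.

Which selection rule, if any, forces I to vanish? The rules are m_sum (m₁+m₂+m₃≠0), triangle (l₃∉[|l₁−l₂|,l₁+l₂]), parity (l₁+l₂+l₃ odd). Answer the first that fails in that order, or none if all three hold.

triangle

m₁+m₂+m₃ = 1 + 0 − 1 = 0  ✓
triangle: |1−5|=4 ≤ l₃=2 ≤ 1+5=6  ✗
parity: l₁+l₂+l₃ = 8 is even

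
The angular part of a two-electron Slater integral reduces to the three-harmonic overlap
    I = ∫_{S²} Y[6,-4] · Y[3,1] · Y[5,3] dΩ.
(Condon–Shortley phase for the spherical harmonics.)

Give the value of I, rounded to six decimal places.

m-sum 0 ✓  L=14 even ✓  3≤5≤9 ✓
Π(2lᵢ+1) = 13×7×11 = 1001
triangle coeff Δ(6,3,5) = 1/675675
Σ_t [1,3]: t=1:−1/8640 t=2:+1/2304 t=3:−1/8640 = 7/34560
(3j)²=7/429 [(6 3 5; 0 0 0)], sign=-1
Σ_t [2,4]: t=2:+1/322560 t=3:−1/30240 t=4:+1/69120 = -1/64512
(3j)²=10/1001 [(6 3 5; -4 1 3)], sign=-1
⇒ 4πI² = 70/429
I = (+1)√(70/429/(4π)) = 0.11395029

0.113950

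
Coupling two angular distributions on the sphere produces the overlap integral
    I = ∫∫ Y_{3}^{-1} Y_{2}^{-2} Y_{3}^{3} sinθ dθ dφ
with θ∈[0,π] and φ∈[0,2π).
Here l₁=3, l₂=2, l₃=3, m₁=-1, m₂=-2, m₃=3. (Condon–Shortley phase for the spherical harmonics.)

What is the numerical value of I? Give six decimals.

Rules hold: Σm=0, L=8 even, 1≤3≤5.
N = 7·5·7 = 245
Δ = 2!·4!·2!/9! = 1/3780
Racah Σ t=0..2: t=0:+1/24 t=1:−1/4 t=2:+1/24 = -1/6
⇒ 3j(3 2 3; 0 0 0)² = 4/105, sgn +1
Racah Σ t=0..0: t=0:+1/96 = 1/96
⇒ 3j(3 2 3; -1 -2 3)² = 1/42, sgn +1
4πI² = N·(3j₀)²·(3jₘ)² = 2/9
I = +1·√(0.222222/4π) = 0.13298076

0.132981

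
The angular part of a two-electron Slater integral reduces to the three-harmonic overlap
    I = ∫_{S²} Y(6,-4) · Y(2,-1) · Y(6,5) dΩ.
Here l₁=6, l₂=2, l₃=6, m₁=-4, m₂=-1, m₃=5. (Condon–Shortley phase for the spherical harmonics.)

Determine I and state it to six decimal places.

Rules hold: Σm=0, L=14 even, 4≤6≤8.
N = 13·5·13 = 845
Δ = 2!·10!·2!/15! = 1/90090
Racah Σ t=0..2: t=0:+1/69120 t=1:−1/14400 t=2:+1/69120 = -7/172800
⇒ 3j(6 2 6; 0 0 0)² = 14/715, sgn -1
Racah Σ t=0..1: t=0:+1/7257600 t=1:−1/725760 = -1/806400
⇒ 3j(6 2 6; -4 -1 5)² = 27/910, sgn +1
4πI² = N·(3j₀)²·(3jₘ)² = 27/55
I = -1·√(0.490909/4π) = -0.19764945

-0.197649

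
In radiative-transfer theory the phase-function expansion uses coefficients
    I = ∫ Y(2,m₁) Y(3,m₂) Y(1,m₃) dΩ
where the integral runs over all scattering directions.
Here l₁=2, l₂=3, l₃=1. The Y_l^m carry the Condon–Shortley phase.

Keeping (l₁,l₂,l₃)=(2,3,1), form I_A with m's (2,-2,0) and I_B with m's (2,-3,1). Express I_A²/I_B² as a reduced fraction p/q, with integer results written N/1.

l's match ⇒ only the (l;m) 3-j factors differ between A and B.
A: triangle coeff Δ(2,3,1) = 1/105; Σ_t [0,0]: t=0:+1/24 = 1/24; (3j)²=1/21 [(2 3 1; 2 -2 0)], sign=-1
B: triangle coeff Δ(2,3,1) = 1/105; Σ_t [0,0]: t=0:+1/48 = 1/48; (3j)²=1/7 [(2 3 1; 2 -3 1)], sign=+1
I_A²/I_B² = (1/21)/(1/7) = 1/3

1/3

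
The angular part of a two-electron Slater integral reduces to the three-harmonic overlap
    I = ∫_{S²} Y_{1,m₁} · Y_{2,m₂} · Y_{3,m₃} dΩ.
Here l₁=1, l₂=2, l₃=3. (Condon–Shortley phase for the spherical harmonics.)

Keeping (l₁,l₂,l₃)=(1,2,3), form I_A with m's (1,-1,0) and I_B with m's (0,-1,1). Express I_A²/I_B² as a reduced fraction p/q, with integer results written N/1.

3/8

l's match ⇒ only the (l;m) 3-j factors differ between A and B.
A: triangle coeff Δ(1,2,3) = 1/105; Σ_t [0,0]: t=0:+1/12 = 1/12; (3j)²=1/35 [(1 2 3; 1 -1 0)], sign=-1
B: triangle coeff Δ(1,2,3) = 1/105; Σ_t [0,0]: t=0:+1/6 = 1/6; (3j)²=8/105 [(1 2 3; 0 -1 1)], sign=+1
I_A²/I_B² = (1/35)/(8/105) = 3/8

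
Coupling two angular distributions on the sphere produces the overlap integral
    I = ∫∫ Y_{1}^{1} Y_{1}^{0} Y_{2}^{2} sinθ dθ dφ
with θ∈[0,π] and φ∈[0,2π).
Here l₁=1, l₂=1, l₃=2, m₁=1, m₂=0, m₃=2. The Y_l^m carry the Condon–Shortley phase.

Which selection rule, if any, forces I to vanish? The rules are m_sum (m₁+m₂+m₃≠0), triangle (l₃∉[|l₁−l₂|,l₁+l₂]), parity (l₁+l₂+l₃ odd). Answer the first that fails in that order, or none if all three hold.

m₁+m₂+m₃ = 1 + 0 + 2 = 3  ✗
triangle: |1−1|=0 ≤ l₃=2 ≤ 1+1=2
parity: l₁+l₂+l₃ = 4 is even

m_sum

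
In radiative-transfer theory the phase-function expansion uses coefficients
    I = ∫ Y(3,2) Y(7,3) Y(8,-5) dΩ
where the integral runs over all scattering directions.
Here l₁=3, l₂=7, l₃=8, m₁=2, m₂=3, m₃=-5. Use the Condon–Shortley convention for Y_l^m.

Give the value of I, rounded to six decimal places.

-0.085867

Rules hold: Σm=0, L=18 even, 4≤8≤10.
N = 7·15·17 = 1785
Δ = 2!·4!·12!/19! = 1/5290740
Racah Σ t=0..2: t=0:+1/7257600 t=1:−1/2073600 t=2:+1/7257600 = -1/4838400
⇒ 3j(3 7 8; 0 0 0)² = 252/20995, sgn -1
Racah Σ t=0..1: t=0:+1/87091200 t=1:−1/52254720 = -1/130636800
⇒ 3j(3 7 8; 2 3 -5)² = 88/20349, sgn +1
4πI² = N·(3j₀)²·(3jₘ)² = 7392/79781
I = -1·√(0.0926536/4π) = -0.08586700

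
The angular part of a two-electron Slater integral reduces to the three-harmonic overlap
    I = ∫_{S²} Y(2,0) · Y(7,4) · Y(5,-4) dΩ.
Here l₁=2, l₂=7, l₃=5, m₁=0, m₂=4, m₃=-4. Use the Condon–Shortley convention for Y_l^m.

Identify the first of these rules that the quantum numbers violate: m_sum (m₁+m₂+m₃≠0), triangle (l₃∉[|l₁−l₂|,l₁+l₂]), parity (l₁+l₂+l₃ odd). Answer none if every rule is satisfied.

Σmᵢ = 0  ✓
l₃∈[|l₁−l₂|,l₁+l₂]=[5,9], have l₃=5  ✓
Σlᵢ = 14 ⇒ even  ✓

none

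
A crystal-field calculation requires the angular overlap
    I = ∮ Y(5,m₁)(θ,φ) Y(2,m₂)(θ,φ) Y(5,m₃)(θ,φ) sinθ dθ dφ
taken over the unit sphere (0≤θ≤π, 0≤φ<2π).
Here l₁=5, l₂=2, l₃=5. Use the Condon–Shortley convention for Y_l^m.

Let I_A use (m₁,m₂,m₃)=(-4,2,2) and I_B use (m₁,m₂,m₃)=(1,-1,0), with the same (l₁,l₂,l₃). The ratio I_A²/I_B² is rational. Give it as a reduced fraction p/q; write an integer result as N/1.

Same 5,2,5: normalisation and zero-m 3j drop out of the ratio.
A: Δ: 2! 8! 2! / 13! → 1/38610; sum: t=2:+1/20160 = 1/20160; 3j²(5 2 5; -4 2 2) = Δ·Π!·Σ² = 12/715  (sign -1)
B: Δ: 2! 8! 2! / 13! → 1/38610; sum: t=0:+1/1152 t=1:−1/1440 = 1/5760; 3j²(5 2 5; 1 -1 0) = Δ·Π!·Σ² = 1/858  (sign -1)
I_A²/I_B² = (12/715)/(1/858) = 72/5

72/5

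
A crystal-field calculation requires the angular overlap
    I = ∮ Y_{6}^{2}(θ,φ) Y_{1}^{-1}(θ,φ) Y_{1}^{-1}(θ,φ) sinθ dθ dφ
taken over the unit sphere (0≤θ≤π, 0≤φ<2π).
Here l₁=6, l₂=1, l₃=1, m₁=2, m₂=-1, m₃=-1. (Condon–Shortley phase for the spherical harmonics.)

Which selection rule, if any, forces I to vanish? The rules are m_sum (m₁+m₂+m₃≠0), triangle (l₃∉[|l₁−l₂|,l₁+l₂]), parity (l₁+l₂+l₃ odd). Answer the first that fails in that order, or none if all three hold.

azimuthal sum: 2 − 1 − 1 = 0  ✓
5 ≤ 1 ≤ 7 (triangle on l)  ✗
L = 6 + 1 + 1 = 8 (even)

triangle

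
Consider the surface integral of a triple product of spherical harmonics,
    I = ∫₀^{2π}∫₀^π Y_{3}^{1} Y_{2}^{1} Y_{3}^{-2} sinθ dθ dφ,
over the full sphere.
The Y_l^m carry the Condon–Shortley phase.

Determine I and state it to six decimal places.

Rules hold: Σm=0, L=8 even, 1≤3≤5.
N = 7·5·7 = 245
Δ = 2!·4!·2!/9! = 1/3780
Racah Σ t=0..2: t=0:+1/24 t=1:−1/4 t=2:+1/24 = -1/6
⇒ 3j(3 2 3; 0 0 0)² = 4/105, sgn +1
Racah Σ t=1..2: t=1:−1/12 t=2:+1/48 = -1/16
⇒ 3j(3 2 3; 1 1 -2)² = 1/28, sgn +1
4πI² = N·(3j₀)²·(3jₘ)² = 1/3
I = +1·√(0.333333/4π) = 0.16286750

0.162868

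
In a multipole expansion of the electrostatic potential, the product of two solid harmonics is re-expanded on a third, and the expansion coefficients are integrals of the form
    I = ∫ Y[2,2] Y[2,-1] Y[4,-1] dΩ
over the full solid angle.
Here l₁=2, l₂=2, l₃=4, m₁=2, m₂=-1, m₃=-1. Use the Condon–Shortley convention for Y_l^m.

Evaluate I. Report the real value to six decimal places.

-0.090112

Rules hold: Σm=0, L=8 even, 0≤4≤4.
N = 5·5·9 = 225
Δ = 0!·4!·4!/9! = 1/630
Racah Σ t=0..0: t=0:+1/16 = 1/16
⇒ 3j(2 2 4; 0 0 0)² = 2/35, sgn +1
Racah Σ t=0..0: t=0:+1/144 = 1/144
⇒ 3j(2 2 4; 2 -1 -1)² = 1/126, sgn -1
4πI² = N·(3j₀)²·(3jₘ)² = 5/49
I = -1·√(0.102041/4π) = -0.09011188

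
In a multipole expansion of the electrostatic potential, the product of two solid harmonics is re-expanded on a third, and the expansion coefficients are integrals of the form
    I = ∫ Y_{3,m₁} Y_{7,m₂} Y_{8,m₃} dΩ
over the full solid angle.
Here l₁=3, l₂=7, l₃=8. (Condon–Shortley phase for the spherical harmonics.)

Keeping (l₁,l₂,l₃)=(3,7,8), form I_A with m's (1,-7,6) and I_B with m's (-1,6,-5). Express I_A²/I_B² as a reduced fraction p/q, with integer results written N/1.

147/256

Same 3,7,8: normalisation and zero-m 3j drop out of the ratio.
A: Δ: 2! 4! 12! / 19! → 1/5290740; sum: t=0:+1/3832012800 = 1/3832012800; 3j²(3 7 8; 1 -7 6) = Δ·Π!·Σ² = 91/9690  (sign +1)
B: Δ: 2! 4! 12! / 19! → 1/5290740; sum: t=1:−1/2874009600 t=2:+1/319334400 = 1/359251200; 3j²(3 7 8; -1 6 -5) = Δ·Π!·Σ² = 1664/101745  (sign -1)
I_A²/I_B² = (91/9690)/(1664/101745) = 147/256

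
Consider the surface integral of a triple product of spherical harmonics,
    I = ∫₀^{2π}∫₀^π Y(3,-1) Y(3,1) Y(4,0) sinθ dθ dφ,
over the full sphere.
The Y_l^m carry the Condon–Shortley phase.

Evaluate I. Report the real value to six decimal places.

-0.025645

Checks pass: Σm=0; 10 even; l₃=4∈[0,6].
(2·3+1)(2·3+1)(2·4+1) = 441
Δ: 2! 4! 4! / 11! → 1/34650
sum: t=0:+1/72 t=1:−1/16 t=2:+1/72 = -5/144
3j²(3 3 4; 0 0 0) = Δ·Π!·Σ² = 2/77  (sign -1)
sum: t=0:+1/1152 t=1:−1/36 t=2:+1/32 = 5/1152
3j²(3 3 4; -1 1 0) = Δ·Π!·Σ² = 1/1386  (sign +1)
combine: 4πI² = 441·2/77·1/1386 = 1/121
take √, sign -1: I = -0.02564498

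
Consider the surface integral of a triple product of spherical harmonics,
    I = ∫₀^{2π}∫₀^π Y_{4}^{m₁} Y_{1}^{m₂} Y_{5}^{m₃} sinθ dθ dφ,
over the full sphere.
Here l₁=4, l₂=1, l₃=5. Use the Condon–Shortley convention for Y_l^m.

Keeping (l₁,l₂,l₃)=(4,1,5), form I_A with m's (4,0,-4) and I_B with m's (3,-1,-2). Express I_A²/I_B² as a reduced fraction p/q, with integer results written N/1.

3/1

Shared (l₁,l₂,l₃)=(4,1,5): N and (l;000)² cancel in I_A²/I_B².
A: Δ = 0!·8!·2!/11! = 1/495; Racah Σ t=0..0: t=0:+1/40320 = 1/40320; ⇒ 3j(4 1 5; 4 0 -4)² = 1/55, sgn -1
B: Δ = 0!·8!·2!/11! = 1/495; Racah Σ t=0..0: t=0:+1/10080 = 1/10080; ⇒ 3j(4 1 5; 3 -1 -2)² = 1/165, sgn -1
I_A²/I_B² = (1/55)/(1/165) = 3/1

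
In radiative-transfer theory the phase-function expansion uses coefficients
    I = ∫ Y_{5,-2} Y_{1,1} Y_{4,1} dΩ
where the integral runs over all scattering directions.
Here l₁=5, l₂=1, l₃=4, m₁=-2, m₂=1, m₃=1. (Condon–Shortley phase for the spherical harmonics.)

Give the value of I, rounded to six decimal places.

Rules hold: Σm=0, L=10 even, 4≤4≤6.
N = 11·3·9 = 297
Δ = 2!·8!·0!/11! = 1/495
Racah Σ t=1..1: t=1:−1/576 = -1/576
⇒ 3j(5 1 4; 0 0 0)² = 5/99, sgn -1
Racah Σ t=2..2: t=2:+1/1440 = 1/1440
⇒ 3j(5 1 4; -2 1 1)² = 7/165, sgn -1
4πI² = N·(3j₀)²·(3jₘ)² = 7/11
I = +1·√(0.636364/4π) = 0.22503380

0.225034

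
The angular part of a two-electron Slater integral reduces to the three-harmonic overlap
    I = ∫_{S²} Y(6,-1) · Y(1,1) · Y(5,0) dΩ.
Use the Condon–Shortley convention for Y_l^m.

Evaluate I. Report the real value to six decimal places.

m-sum 0 ✓  L=12 even ✓  5≤5≤7 ✓
Π(2lᵢ+1) = 13×3×11 = 429
triangle coeff Δ(6,1,5) = 1/858
Σ_t [1,1]: t=1:−1/14400 = -1/14400
(3j)²=6/143 [(6 1 5; 0 0 0)], sign=+1
Σ_t [2,2]: t=2:+1/28800 = 1/28800
(3j)²=7/286 [(6 1 5; -1 1 0)], sign=-1
⇒ 4πI² = 63/143
I = (-1)√(63/143/(4π)) = -0.18723944

-0.187239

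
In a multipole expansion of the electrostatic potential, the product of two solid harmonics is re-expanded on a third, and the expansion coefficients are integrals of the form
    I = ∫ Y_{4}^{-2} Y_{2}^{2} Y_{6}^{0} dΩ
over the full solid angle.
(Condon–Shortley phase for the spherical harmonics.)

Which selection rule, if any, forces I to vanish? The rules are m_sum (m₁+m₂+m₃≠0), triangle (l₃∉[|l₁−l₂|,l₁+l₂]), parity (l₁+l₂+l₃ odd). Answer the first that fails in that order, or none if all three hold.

none

m₁+m₂+m₃ = -2 + 2 + 0 = 0  ✓
triangle: |4−2|=2 ≤ l₃=6 ≤ 4+2=6  ✓
parity: l₁+l₂+l₃ = 12 is even  ✓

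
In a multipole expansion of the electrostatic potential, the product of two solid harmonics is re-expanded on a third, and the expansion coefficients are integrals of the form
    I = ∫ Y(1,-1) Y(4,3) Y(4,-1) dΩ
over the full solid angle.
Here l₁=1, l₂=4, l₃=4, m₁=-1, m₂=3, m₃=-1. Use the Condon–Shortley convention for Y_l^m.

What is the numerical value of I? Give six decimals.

0.000000

m-sum = -1 + 3 − 1 = 1 ≠ 0 ⇒ I = 0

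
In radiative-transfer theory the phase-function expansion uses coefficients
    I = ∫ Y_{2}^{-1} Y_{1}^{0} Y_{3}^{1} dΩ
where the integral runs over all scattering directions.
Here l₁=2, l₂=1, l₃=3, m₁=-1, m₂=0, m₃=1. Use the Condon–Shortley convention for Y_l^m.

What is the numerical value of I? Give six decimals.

-0.233597

Rules hold: Σm=0, L=6 even, 1≤3≤3.
N = 5·3·7 = 105
Δ = 0!·4!·2!/7! = 1/105
Racah Σ t=0..0: t=0:+1/4 = 1/4
⇒ 3j(2 1 3; 0 0 0)² = 3/35, sgn -1
Racah Σ t=0..0: t=0:+1/6 = 1/6
⇒ 3j(2 1 3; -1 0 1)² = 8/105, sgn +1
4πI² = N·(3j₀)²·(3jₘ)² = 24/35
I = -1·√(0.685714/4π) = -0.23359668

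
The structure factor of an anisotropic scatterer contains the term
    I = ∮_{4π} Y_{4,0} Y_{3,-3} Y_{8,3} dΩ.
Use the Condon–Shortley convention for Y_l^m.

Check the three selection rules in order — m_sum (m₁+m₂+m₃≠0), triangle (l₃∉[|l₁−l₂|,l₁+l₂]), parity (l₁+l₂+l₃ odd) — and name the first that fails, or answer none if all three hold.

m₁+m₂+m₃ = 0 − 3 + 3 = 0  ✓
triangle: |4−3|=1 ≤ l₃=8 ≤ 4+3=7  ✗
parity: l₁+l₂+l₃ = 15 is odd

triangle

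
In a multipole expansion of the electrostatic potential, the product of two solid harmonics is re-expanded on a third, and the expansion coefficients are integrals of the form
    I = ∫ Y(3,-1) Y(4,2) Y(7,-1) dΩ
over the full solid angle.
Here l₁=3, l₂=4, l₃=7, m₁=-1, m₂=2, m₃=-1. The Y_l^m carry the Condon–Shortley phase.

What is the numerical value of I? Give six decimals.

Checks pass: Σm=0; 14 even; l₃=7∈[1,7].
(2·3+1)(2·4+1)(2·7+1) = 945
Δ: 0! 6! 8! / 15! → 1/45045
sum: t=0:+1/20736 = 1/20736
3j²(3 4 7; 0 0 0) = Δ·Π!·Σ² = 35/1287  (sign -1)
sum: t=0:+1/69120 = 1/69120
3j²(3 4 7; -1 2 -1) = Δ·Π!·Σ² = 4/429  (sign +1)
combine: 4πI² = 945·35/1287·4/429 = 4900/20449
take √, sign -1: I = -0.13808836

-0.138088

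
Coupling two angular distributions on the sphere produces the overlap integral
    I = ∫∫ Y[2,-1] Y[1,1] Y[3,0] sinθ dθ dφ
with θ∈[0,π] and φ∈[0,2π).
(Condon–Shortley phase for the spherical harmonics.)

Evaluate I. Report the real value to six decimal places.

0.143048

Checks pass: Σm=0; 6 even; l₃=3∈[1,3].
(2·2+1)(2·1+1)(2·3+1) = 105
Δ: 0! 4! 2! / 7! → 1/105
sum: t=0:+1/4 = 1/4
3j²(2 1 3; 0 0 0) = Δ·Π!·Σ² = 3/35  (sign -1)
sum: t=0:+1/12 = 1/12
3j²(2 1 3; -1 1 0) = Δ·Π!·Σ² = 1/35  (sign -1)
combine: 4πI² = 105·3/35·1/35 = 9/35
take √, sign +1: I = 0.14304817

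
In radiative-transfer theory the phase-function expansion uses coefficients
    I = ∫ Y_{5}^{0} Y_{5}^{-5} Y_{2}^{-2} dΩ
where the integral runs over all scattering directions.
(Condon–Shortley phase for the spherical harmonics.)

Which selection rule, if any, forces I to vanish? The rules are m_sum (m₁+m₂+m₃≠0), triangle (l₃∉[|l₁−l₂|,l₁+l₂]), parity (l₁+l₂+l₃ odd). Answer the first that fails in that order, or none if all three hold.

m₁+m₂+m₃ = 0 − 5 − 2 = -7  ✗
triangle: |5−5|=0 ≤ l₃=2 ≤ 5+5=10
parity: l₁+l₂+l₃ = 12 is even

m_sum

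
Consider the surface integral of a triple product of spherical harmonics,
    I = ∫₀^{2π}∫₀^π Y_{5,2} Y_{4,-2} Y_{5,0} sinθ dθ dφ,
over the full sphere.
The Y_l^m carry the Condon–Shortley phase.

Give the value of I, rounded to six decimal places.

Checks pass: Σm=0; 14 even; l₃=5∈[1,9].
(2·5+1)(2·4+1)(2·5+1) = 1089
Δ: 4! 6! 4! / 15! → 1/3153150
sum: t=0:+1/69120 t=1:−1/1728 t=2:+1/576 t=3:−1/1728 t=4:+1/69120 = 7/11520
3j²(5 4 5; 0 0 0) = Δ·Π!·Σ² = 2/143  (sign -1)
sum: t=0:+1/3456 t=1:−1/1728 t=2:+1/11520 = -7/34560
3j²(5 4 5; 2 -2 0) = Δ·Π!·Σ² = 7/858  (sign +1)
combine: 4πI² = 1089·2/143·7/858 = 21/169
take √, sign -1: I = -0.09944006

-0.099440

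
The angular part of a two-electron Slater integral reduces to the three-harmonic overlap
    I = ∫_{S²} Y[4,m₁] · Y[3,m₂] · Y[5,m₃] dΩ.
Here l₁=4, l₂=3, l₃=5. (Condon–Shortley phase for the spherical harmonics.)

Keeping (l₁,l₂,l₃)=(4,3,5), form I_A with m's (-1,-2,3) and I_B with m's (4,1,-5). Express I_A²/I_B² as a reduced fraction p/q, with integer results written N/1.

1/28

Same 4,3,5: normalisation and zero-m 3j drop out of the ratio.
A: Δ: 2! 6! 4! / 13! → 1/180180; sum: t=0:+1/1440 t=1:−1/1152 = -1/5760; 3j²(4 3 5; -1 -2 3) = Δ·Π!·Σ² = 1/858  (sign -1)
B: Δ: 2! 6! 4! / 13! → 1/180180; sum: t=0:+1/34560 = 1/34560; 3j²(4 3 5; 4 1 -5) = Δ·Π!·Σ² = 14/429  (sign +1)
I_A²/I_B² = (1/858)/(14/429) = 1/28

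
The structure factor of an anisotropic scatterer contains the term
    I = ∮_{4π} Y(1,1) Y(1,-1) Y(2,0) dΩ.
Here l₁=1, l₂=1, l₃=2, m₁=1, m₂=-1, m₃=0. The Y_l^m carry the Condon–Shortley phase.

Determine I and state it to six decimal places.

0.126157

Checks pass: Σm=0; 4 even; l₃=2∈[0,2].
(2·1+1)(2·1+1)(2·2+1) = 45
Δ: 0! 2! 2! / 5! → 1/30
sum: t=0:+1/1 = 1/1
3j²(1 1 2; 0 0 0) = Δ·Π!·Σ² = 2/15  (sign +1)
sum: t=0:+1/4 = 1/4
3j²(1 1 2; 1 -1 0) = Δ·Π!·Σ² = 1/30  (sign +1)
combine: 4πI² = 45·2/15·1/30 = 1/5
take √, sign +1: I = 0.12615663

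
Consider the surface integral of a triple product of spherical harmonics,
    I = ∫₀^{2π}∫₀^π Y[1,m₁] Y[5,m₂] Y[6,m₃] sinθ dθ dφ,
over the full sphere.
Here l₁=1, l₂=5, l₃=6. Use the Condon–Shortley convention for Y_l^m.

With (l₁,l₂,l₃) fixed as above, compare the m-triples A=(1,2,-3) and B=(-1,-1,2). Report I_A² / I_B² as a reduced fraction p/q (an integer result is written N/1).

Same 1,5,6: normalisation and zero-m 3j drop out of the ratio.
A: Δ: 0! 2! 10! / 13! → 1/858; sum: t=0:+1/60480 = 1/60480; 3j²(1 5 6; 1 2 -3) = Δ·Π!·Σ² = 6/143  (sign -1)
B: Δ: 0! 2! 10! / 13! → 1/858; sum: t=0:+1/34560 = 1/34560; 3j²(1 5 6; -1 -1 2) = Δ·Π!·Σ² = 14/429  (sign +1)
I_A²/I_B² = (6/143)/(14/429) = 9/7

9/7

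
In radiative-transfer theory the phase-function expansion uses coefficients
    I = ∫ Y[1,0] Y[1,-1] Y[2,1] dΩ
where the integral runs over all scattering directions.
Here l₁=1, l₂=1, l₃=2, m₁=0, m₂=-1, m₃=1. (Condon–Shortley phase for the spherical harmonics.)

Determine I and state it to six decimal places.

Checks pass: Σm=0; 4 even; l₃=2∈[0,2].
(2·1+1)(2·1+1)(2·2+1) = 45
Δ: 0! 2! 2! / 5! → 1/30
sum: t=0:+1/1 = 1/1
3j²(1 1 2; 0 0 0) = Δ·Π!·Σ² = 2/15  (sign +1)
sum: t=0:+1/2 = 1/2
3j²(1 1 2; 0 -1 1) = Δ·Π!·Σ² = 1/10  (sign -1)
combine: 4πI² = 45·2/15·1/10 = 3/5
take √, sign -1: I = -0.21850969

-0.218510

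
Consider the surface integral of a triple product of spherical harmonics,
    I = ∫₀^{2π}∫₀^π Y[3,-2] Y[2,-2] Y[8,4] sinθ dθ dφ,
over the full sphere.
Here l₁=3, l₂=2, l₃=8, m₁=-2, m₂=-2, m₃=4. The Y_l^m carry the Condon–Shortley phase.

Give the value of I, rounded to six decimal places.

0.000000

l₃=8 ∉ [1,5] — triangle fails ⇒ I = 0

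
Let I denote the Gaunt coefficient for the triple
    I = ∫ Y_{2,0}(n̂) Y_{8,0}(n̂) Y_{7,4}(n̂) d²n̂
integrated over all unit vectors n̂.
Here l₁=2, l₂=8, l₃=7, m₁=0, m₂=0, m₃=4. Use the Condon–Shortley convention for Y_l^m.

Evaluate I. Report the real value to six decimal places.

m-sum = 0 + 0 + 4 = 4 ≠ 0 ⇒ I = 0

0.000000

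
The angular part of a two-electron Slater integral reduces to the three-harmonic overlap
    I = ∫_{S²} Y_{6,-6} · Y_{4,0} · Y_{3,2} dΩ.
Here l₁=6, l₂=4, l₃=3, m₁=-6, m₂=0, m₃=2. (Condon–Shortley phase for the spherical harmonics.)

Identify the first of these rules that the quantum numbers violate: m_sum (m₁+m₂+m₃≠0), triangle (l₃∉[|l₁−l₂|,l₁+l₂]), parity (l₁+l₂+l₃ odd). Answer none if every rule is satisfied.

m_sum

Σmᵢ = -4  ✗
l₃∈[|l₁−l₂|,l₁+l₂]=[2,10], have l₃=3
Σlᵢ = 13 ⇒ odd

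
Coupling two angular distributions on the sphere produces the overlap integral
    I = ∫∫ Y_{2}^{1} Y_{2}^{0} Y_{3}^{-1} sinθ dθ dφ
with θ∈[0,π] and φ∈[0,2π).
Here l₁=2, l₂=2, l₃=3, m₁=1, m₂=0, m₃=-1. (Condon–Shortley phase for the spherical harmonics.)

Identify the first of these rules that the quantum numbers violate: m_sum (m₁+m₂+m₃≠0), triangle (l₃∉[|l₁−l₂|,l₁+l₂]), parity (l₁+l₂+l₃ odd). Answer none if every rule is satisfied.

m₁+m₂+m₃ = 1 + 0 − 1 = 0  ✓
triangle: |2−2|=0 ≤ l₃=3 ≤ 2+2=4  ✓
parity: l₁+l₂+l₃ = 7 is odd  ✗

parity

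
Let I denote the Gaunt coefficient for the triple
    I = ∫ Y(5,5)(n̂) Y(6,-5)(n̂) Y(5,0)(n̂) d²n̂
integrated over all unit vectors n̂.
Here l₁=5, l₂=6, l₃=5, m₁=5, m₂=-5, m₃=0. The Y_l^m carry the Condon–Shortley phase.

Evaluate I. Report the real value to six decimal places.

m-sum 0 ✓  L=16 even ✓  1≤5≤11 ✓
Π(2lᵢ+1) = 11×13×11 = 1573
triangle coeff Δ(5,6,5) = 1/28588560
Σ_t [1,5]: t=1:−1/345600 t=2:+1/13824 t=3:−1/5184 t=4:+1/13824 t=5:−1/345600 = -7/129600
(3j)²=80/7293 [(5 6 5; 0 0 0)], sign=+1
Σ_t [0,0]: t=0:+1/2073600 = 1/2073600
(3j)²=15/884 [(5 6 5; 5 -5 0)], sign=-1
⇒ 4πI² = 1100/3757
I = (-1)√(1100/3757/(4π)) = -0.15264086

-0.152641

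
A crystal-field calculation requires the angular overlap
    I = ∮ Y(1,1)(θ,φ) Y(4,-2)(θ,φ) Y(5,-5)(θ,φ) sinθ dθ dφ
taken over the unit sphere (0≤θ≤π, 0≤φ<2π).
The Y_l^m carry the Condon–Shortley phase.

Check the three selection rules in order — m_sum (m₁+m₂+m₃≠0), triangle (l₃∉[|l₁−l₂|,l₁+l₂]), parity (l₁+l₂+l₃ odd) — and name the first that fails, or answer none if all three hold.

Σmᵢ = -6  ✗
l₃∈[|l₁−l₂|,l₁+l₂]=[3,5], have l₃=5
Σlᵢ = 10 ⇒ even

m_sum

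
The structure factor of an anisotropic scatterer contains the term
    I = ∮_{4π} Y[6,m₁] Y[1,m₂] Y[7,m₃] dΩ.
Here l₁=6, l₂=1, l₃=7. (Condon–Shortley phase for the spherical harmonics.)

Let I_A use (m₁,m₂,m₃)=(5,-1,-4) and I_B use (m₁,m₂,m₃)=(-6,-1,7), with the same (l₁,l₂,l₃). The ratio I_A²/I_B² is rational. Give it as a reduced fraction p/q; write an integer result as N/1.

l's match ⇒ only the (l;m) 3-j factors differ between A and B.
A: triangle coeff Δ(6,1,7) = 1/1365; Σ_t [0,0]: t=0:+1/79833600 = 1/79833600; (3j)²=1/455 [(6 1 7; 5 -1 -4)], sign=-1
B: triangle coeff Δ(6,1,7) = 1/1365; Σ_t [0,0]: t=0:+1/958003200 = 1/958003200; (3j)²=1/15 [(6 1 7; -6 -1 7)], sign=+1
I_A²/I_B² = (1/455)/(1/15) = 3/91

3/91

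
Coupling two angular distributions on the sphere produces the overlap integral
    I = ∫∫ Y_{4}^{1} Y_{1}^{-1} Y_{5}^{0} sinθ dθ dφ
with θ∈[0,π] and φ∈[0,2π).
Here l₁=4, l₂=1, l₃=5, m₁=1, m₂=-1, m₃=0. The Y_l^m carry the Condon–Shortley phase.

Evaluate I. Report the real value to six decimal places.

0.155288

Checks pass: Σm=0; 10 even; l₃=5∈[3,5].
(2·4+1)(2·1+1)(2·5+1) = 297
Δ: 0! 8! 2! / 11! → 1/495
sum: t=0:+1/576 = 1/576
3j²(4 1 5; 0 0 0) = Δ·Π!·Σ² = 5/99  (sign -1)
sum: t=0:+1/1440 = 1/1440
3j²(4 1 5; 1 -1 0) = Δ·Π!·Σ² = 2/99  (sign -1)
combine: 4πI² = 297·5/99·2/99 = 10/33
take √, sign +1: I = 0.15528807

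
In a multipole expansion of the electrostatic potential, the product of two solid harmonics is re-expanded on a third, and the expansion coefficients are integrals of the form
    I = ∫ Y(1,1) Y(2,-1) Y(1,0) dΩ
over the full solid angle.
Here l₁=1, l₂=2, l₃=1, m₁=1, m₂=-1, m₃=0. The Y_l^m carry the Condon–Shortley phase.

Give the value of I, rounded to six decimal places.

Rules hold: Σm=0, L=4 even, 1≤1≤3.
N = 3·5·3 = 45
Δ = 2!·0!·2!/5! = 1/30
Racah Σ t=1..1: t=1:−1/1 = -1/1
⇒ 3j(1 2 1; 0 0 0)² = 2/15, sgn +1
Racah Σ t=0..0: t=0:+1/2 = 1/2
⇒ 3j(1 2 1; 1 -1 0)² = 1/10, sgn -1
4πI² = N·(3j₀)²·(3jₘ)² = 3/5
I = -1·√(0.6/4π) = -0.21850969

-0.218510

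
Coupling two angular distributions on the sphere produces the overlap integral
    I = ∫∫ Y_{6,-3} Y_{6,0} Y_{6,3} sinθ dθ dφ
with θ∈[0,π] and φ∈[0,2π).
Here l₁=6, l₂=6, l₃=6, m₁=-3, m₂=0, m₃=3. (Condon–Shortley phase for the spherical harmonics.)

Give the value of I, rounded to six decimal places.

m-sum 0 ✓  L=18 even ✓  0≤6≤12 ✓
Π(2lᵢ+1) = 13×13×13 = 2197
triangle coeff Δ(6,6,6) = 1/325909584
Σ_t [0,6]: t=0:+1/373248000 t=1:−1/1728000 t=2:+1/110592 t=3:−1/46656 t=4:+1/110592 t=5:−1/1728000 t=6:+1/373248000 = -7/1555200
(3j)²=400/46189 [(6 6 6; 0 0 0)], sign=-1
Σ_t [3,6]: t=3:−1/933120 t=4:+1/276480 t=5:−1/691200 t=6:+1/18662400 = 43/37324800
(3j)²=1849/184756 [(6 6 6; -3 0 3)], sign=-1
⇒ 4πI² = 2403700/12623809
I = (+1)√(2403700/12623809/(4π)) = 0.12309488

0.123095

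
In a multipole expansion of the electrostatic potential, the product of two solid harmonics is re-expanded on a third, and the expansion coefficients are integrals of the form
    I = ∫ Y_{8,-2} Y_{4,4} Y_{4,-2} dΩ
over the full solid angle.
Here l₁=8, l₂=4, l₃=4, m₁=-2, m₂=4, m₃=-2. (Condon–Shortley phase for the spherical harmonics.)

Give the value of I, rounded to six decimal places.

0.022467

m-sum 0 ✓  L=16 even ✓  4≤4≤12 ✓
Π(2lᵢ+1) = 17×9×9 = 1377
triangle coeff Δ(8,4,4) = 1/218790
Σ_t [4,4]: t=4:+1/331776 = 1/331776
(3j)²=490/21879 [(8 4 4; 0 0 0)], sign=+1
Σ_t [8,8]: t=8:+1/58060800 = 1/58060800
(3j)²=1/4862 [(8 4 4; -2 4 -2)], sign=+1
⇒ 4πI² = 2205/347633
I = (+1)√(2205/347633/(4π)) = 0.02246668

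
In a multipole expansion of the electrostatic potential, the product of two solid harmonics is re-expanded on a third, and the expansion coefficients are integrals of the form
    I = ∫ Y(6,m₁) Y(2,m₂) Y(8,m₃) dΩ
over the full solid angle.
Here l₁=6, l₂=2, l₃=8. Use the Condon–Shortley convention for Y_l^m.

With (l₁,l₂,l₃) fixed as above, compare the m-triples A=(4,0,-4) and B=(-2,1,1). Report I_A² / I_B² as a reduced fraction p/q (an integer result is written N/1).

44/35

Same 6,2,8: normalisation and zero-m 3j drop out of the ratio.
A: Δ: 0! 12! 4! / 17! → 1/30940; sum: t=0:+1/29030400 = 1/29030400; 3j²(6 2 8; 4 0 -4) = Δ·Π!·Σ² = 99/7735  (sign +1)
B: Δ: 0! 12! 4! / 17! → 1/30940; sum: t=0:+1/5806080 = 1/5806080; 3j²(6 2 8; -2 1 1) = Δ·Π!·Σ² = 9/884  (sign -1)
I_A²/I_B² = (99/7735)/(9/884) = 44/35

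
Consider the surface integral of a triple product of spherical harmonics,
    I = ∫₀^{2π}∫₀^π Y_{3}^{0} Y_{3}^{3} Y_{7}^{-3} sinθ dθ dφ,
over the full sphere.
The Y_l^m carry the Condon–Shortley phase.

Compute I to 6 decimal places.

triangle: need 0≤l₃≤6, have 7; I=0

0.000000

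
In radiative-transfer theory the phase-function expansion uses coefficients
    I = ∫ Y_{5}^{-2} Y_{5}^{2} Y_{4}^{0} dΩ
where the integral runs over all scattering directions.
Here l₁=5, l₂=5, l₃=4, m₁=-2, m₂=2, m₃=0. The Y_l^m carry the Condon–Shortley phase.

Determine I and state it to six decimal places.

-0.021700

Checks pass: Σm=0; 14 even; l₃=4∈[0,10].
(2·5+1)(2·5+1)(2·4+1) = 1089
Δ: 6! 4! 4! / 15! → 1/3153150
sum: t=1:−1/69120 t=2:+1/1728 t=3:−1/576 t=4:+1/1728 t=5:−1/69120 = -7/11520
3j²(5 5 4; 0 0 0) = Δ·Π!·Σ² = 2/143  (sign -1)
sum: t=3:−1/20736 t=4:+1/1728 t=5:−1/1920 t=6:+1/25920 = 1/20736
3j²(5 5 4; -2 2 0) = Δ·Π!·Σ² = 1/2574  (sign +1)
combine: 4πI² = 1089·2/143·1/2574 = 1/169
take √, sign -1: I = -0.02169960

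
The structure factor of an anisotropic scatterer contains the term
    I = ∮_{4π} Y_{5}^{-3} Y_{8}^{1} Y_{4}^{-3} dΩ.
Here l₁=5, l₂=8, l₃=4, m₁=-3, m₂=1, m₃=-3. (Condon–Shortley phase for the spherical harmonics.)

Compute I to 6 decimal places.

0.000000

Σmᵢ = -5 ≠ 0, so the φ-integral vanishes; I = 0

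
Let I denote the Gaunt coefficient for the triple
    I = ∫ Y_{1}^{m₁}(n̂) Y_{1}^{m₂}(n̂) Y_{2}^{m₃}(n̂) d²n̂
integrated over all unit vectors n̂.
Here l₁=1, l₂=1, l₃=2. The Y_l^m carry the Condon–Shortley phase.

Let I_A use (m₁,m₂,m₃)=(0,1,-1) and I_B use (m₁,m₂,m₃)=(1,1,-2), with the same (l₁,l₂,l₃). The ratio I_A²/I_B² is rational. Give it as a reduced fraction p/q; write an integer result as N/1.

1/2

Shared (l₁,l₂,l₃)=(1,1,2): N and (l;000)² cancel in I_A²/I_B².
A: Δ = 0!·2!·2!/5! = 1/30; Racah Σ t=0..0: t=0:+1/2 = 1/2; ⇒ 3j(1 1 2; 0 1 -1)² = 1/10, sgn -1
B: Δ = 0!·2!·2!/5! = 1/30; Racah Σ t=0..0: t=0:+1/4 = 1/4; ⇒ 3j(1 1 2; 1 1 -2)² = 1/5, sgn +1
I_A²/I_B² = (1/10)/(1/5) = 1/2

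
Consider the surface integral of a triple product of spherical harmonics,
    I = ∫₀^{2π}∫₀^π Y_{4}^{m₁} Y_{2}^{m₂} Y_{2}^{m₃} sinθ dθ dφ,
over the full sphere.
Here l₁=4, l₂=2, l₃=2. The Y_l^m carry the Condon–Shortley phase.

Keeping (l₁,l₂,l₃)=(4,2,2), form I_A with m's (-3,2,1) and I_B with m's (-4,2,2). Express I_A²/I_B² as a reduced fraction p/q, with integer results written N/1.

1/2

Shared (l₁,l₂,l₃)=(4,2,2): N and (l;000)² cancel in I_A²/I_B².
A: Δ = 4!·4!·0!/9! = 1/630; Racah Σ t=4..4: t=4:+1/144 = 1/144; ⇒ 3j(4 2 2; -3 2 1)² = 1/18, sgn -1
B: Δ = 4!·4!·0!/9! = 1/630; Racah Σ t=4..4: t=4:+1/576 = 1/576; ⇒ 3j(4 2 2; -4 2 2)² = 1/9, sgn +1
I_A²/I_B² = (1/18)/(1/9) = 1/2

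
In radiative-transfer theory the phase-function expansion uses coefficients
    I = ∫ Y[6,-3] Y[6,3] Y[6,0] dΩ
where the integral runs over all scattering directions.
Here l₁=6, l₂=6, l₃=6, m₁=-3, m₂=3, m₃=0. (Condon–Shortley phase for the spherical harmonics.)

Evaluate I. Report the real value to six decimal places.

0.123095

Checks pass: Σm=0; 18 even; l₃=6∈[0,12].
(2·6+1)(2·6+1)(2·6+1) = 2197
Δ: 6! 6! 6! / 19! → 1/325909584
sum: t=0:+1/373248000 t=1:−1/1728000 t=2:+1/110592 t=3:−1/46656 t=4:+1/110592 t=5:−1/1728000 t=6:+1/373248000 = -7/1555200
3j²(6 6 6; 0 0 0) = Δ·Π!·Σ² = 400/46189  (sign -1)
sum: t=3:−1/18662400 t=4:+1/691200 t=5:−1/276480 t=6:+1/933120 = -43/37324800
3j²(6 6 6; -3 3 0) = Δ·Π!·Σ² = 1849/184756  (sign -1)
combine: 4πI² = 2197·400/46189·1849/184756 = 2403700/12623809
take √, sign +1: I = 0.12309488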